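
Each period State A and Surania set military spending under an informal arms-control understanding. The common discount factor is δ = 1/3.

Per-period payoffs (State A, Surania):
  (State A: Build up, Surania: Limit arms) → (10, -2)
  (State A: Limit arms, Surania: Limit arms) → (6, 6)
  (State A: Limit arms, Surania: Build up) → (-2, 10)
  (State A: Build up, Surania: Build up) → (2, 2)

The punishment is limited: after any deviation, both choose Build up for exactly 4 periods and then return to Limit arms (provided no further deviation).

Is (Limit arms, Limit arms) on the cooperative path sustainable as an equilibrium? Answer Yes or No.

Comparing payoff streams over the 5 periods until play realigns: cooperate → 6(1+δ+…+δ^4); deviate → 10 + 2(δ+…+δ^4).
Cooperation is sustained iff (6−2)(δ+…+δ^4) ≥ 10−6.
δ+…+δ^4 = 1/3·(1−(1/3)^4)/(1−1/3) = 0.4938, and (10−6)/(6−2) = 1.0000.
0.4938 < 1.0000, so cooperation is not sustainable.

No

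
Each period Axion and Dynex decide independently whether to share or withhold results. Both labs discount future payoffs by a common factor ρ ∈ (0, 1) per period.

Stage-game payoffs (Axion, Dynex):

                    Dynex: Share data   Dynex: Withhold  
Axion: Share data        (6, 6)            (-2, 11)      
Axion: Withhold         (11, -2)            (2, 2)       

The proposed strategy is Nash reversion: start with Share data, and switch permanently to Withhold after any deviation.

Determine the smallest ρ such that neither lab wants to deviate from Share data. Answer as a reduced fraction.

One-period gain from deviating is 11 − 6 = 5. The loss is 6 − 2 = 4 in every subsequent period, with present value 4·ρ/(1−ρ).
Deviation is unprofitable when 4·ρ/(1−ρ) ≥ 5, i.e. ρ/(1−ρ) ≥ 5/4.
Equivalently ρ ≥ 5/(5+4) = 5/9.

5/9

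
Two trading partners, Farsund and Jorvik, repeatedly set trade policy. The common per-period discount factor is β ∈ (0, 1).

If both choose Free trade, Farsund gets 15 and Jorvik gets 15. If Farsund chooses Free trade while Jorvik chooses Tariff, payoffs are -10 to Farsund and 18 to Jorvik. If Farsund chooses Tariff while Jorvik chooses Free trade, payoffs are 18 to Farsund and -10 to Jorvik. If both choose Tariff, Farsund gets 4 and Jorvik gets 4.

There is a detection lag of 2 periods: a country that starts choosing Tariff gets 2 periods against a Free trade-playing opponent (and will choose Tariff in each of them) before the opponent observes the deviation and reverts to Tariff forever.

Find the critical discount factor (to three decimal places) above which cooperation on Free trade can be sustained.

0.463

The best deviation is to choose Tariff for all 2 undetected periods, earning 18 each, then 4 forever once detected.
Deviation value: 18(1−β^2)/(1−β) + 4β^2/(1−β); cooperation value: 15/(1−β).
IC: 15 ≥ 18(1−β^2) + 4β^2 = 18 − 14β^2.
So β^2 ≥ 3/14, giving β ≥ (3/14)^(1/2) ≈ 0.463.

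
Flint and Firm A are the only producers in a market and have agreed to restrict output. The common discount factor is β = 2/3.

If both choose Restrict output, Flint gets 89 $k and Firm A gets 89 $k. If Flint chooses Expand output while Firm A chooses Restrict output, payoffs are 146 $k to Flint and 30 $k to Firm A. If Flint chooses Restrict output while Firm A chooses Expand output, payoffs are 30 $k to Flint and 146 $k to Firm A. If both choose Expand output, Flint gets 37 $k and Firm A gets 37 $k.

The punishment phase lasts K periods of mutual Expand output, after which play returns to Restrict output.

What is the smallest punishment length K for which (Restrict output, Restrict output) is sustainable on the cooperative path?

2

No profitable deviation requires (89−37)(β+…+β^K) ≥ 146−89, i.e. β+…+β^K ≥ 57/52 ≈ 1.0962.
With β = 2/3, the partial sums are K=1: 0.6667, K=2: 1.1111.
K = 2 is the first length at which the sum reaches 1.0962.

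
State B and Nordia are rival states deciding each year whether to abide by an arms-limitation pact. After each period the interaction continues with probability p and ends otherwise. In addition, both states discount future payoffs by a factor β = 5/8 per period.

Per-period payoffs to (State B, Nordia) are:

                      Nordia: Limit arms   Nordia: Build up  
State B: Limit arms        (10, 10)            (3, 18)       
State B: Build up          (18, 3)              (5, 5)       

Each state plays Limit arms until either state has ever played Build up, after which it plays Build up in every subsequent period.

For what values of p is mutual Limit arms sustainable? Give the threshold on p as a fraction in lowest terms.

Expected continuation weight on next period's payoff is β·p = 5/8·p, which plays the role of the discount factor.
Cooperation requires 5/8·p ≥ (18−10)/(18−5) = 8/13, hence p ≥ 64/65.

64/65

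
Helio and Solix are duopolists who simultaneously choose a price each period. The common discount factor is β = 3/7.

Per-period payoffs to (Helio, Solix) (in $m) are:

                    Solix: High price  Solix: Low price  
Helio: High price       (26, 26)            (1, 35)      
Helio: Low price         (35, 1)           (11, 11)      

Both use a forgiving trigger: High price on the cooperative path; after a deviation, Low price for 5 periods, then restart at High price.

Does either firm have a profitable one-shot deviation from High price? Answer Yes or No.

No

A one-shot deviation gives 35 now, then 11 for 5 periods, then back to 26.
Gain from deviating: (35−26) today; loss: (26−11) in each of the next 5 periods.
No-deviation condition: (26−11)(β+…+β^5) ≥ 35−26, i.e. β+…+β^5 ≥ 3/5.
At β = 3/7: β+…+β^5 = 0.7392 ≥ 0.6000.
So cooperation is sustainable.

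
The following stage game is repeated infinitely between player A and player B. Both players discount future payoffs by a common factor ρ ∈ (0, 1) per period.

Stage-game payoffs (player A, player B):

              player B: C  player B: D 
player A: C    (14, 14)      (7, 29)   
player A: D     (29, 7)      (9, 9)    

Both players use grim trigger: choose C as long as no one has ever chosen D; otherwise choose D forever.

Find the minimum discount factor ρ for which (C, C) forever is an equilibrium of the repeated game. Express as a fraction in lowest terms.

3/4

Under grim trigger the critical discount factor is (T−C)/(T−P) with T = 29, C = 14, P = 9.
ρ* = (29−14)/(29−9) = 15/20 = 3/4.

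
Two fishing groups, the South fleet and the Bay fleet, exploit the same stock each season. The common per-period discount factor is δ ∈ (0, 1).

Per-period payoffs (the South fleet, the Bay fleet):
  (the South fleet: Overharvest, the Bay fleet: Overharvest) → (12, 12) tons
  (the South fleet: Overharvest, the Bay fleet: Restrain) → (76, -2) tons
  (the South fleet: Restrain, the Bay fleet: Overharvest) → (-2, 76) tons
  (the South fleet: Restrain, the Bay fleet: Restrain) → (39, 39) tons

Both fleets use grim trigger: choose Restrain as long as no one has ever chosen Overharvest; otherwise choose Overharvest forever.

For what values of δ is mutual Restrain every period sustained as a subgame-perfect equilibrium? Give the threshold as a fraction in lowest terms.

One-period gain from deviating is 76 − 39 = 37. The loss is 39 − 12 = 27 in every subsequent period, with present value 27·δ/(1−δ).
Deviation is unprofitable when 27·δ/(1−δ) ≥ 37, i.e. δ/(1−δ) ≥ 37/27.
Equivalently δ ≥ 37/(37+27) = 37/64.

37/64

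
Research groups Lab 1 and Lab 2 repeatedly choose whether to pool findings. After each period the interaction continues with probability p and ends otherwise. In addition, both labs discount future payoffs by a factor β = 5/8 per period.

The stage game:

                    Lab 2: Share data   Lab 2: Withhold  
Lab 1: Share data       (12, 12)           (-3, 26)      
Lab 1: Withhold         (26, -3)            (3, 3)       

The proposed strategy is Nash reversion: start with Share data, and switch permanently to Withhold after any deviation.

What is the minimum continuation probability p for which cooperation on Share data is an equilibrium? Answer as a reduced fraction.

112/115

Expected continuation weight on next period's payoff is β·p = 5/8·p, which plays the role of the discount factor.
Cooperation requires 5/8·p ≥ (26−12)/(26−3) = 14/23, hence p ≥ 112/115.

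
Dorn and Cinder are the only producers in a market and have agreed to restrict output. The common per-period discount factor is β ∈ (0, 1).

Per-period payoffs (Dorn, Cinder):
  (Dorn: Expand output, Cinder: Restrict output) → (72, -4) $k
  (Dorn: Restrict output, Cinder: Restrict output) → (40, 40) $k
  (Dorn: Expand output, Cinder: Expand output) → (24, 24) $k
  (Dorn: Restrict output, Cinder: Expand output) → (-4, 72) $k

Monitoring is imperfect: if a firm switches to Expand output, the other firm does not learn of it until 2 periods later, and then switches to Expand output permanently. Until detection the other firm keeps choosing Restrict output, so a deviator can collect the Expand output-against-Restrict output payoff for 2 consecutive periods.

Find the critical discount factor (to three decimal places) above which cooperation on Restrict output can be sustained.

0.816

Deviating for the 2 undetected periods gains 72−40 = 32 per period over cooperation, then loses 40−24 = 16 per period forever once punishment starts.
Gain: 32(1 + β + … + β^1); loss: 16·β^2/(1−β).
No profitable deviation ⇔ 32(1−β^2) ≤ 16·β^2, i.e. β^2 ≥ 32/(32+16) = 2/3.
Hence β ≥ (2/3)^(1/2) ≈ 0.816.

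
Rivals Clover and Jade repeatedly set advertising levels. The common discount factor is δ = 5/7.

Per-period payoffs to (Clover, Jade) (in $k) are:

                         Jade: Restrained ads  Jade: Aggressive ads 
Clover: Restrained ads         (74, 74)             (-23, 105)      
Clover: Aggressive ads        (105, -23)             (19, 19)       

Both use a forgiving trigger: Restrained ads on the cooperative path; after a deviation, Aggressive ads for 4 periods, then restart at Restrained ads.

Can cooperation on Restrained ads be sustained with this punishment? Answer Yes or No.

A one-shot deviation gives 105 now, then 19 for 4 periods, then back to 74.
Gain from deviating: (105−74) today; loss: (74−19) in each of the next 4 periods.
No-deviation condition: (74−19)(δ+…+δ^4) ≥ 105−74, i.e. δ+…+δ^4 ≥ 31/55.
At δ = 5/7: δ+…+δ^4 = 1.8492 ≥ 0.5636.
So cooperation is sustainable.

Yes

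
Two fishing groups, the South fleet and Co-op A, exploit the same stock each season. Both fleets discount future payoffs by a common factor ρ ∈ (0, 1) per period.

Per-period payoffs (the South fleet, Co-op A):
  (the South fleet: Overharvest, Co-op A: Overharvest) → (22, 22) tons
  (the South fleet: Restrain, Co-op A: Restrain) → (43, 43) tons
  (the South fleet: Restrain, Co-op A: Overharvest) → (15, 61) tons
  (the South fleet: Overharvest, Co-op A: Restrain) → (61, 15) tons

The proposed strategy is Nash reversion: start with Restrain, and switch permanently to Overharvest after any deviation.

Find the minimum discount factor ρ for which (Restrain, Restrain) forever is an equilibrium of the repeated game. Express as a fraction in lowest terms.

6/13

One-period gain from deviating is 61 − 43 = 18. The loss is 43 − 22 = 21 in every subsequent period, with present value 21·ρ/(1−ρ).
Deviation is unprofitable when 21·ρ/(1−ρ) ≥ 18, i.e. ρ/(1−ρ) ≥ 6/7.
Equivalently ρ ≥ 18/(18+21) = 6/13.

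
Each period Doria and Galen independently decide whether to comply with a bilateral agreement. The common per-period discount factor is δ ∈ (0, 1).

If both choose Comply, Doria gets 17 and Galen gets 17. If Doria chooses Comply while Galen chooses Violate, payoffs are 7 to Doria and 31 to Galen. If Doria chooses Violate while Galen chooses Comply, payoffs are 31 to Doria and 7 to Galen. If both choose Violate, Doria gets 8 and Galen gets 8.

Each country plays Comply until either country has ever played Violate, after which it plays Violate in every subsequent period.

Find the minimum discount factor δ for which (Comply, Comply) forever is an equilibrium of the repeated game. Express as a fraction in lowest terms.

17/(1−δ) ≥ 31 + 8δ/(1−δ)
17 ≥ 31 − 23δ
δ ≥ 14/23.

14/23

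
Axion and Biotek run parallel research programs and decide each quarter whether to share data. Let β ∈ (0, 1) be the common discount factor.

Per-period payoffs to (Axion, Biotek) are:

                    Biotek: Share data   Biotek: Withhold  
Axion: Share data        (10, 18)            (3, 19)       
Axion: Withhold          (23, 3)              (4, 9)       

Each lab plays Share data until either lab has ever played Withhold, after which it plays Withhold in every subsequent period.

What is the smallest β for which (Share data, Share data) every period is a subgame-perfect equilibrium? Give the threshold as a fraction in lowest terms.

For Axion: deviation gain 23−10 = 13, per-period punishment loss 10−4 = 6. IC gives β ≥ 13/19.
For Biotek: gain 1, loss 9 per period, so β ≥ 1/10.
The tighter constraint is Axion's, so cooperation needs β ≥ 13/19.

13/19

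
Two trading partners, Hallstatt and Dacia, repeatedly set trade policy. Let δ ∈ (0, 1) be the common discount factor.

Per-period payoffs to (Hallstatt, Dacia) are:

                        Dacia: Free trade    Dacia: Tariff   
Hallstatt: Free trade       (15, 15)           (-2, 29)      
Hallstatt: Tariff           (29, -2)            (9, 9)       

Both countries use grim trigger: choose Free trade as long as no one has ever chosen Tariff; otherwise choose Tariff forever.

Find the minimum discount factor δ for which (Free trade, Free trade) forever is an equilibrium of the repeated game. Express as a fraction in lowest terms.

15/(1−δ) ≥ 29 + 9δ/(1−δ)
15 ≥ 29 − 20δ
δ ≥ 14/20 = 7/10.

7/10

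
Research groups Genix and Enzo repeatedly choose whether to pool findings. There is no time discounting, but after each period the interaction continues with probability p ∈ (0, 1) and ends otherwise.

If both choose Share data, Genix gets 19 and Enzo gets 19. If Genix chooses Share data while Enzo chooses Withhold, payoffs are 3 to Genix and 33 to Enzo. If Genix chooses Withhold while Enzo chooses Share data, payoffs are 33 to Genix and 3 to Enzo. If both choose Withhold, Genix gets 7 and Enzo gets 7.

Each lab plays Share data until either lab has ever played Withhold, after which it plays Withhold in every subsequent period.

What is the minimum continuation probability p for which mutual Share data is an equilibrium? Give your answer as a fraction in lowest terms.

7/13

With no time discounting, the continuation probability p plays the role of the discount factor.
Grim-trigger IC: 19/(1−p) ≥ 33 + 7p/(1−p) ⇒ p ≥ (33−19)/(33−7) = 7/13.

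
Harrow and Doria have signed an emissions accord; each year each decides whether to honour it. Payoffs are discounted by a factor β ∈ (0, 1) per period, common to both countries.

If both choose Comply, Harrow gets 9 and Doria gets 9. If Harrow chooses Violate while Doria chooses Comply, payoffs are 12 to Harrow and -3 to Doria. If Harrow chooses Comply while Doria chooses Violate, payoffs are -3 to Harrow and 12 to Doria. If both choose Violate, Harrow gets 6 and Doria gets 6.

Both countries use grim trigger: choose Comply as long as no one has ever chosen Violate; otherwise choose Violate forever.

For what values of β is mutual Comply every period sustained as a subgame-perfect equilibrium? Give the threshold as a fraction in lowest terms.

Cooperation forever yields 9 each period: 9/(1−β).
Deviating yields 12 once, then 6 forever: 12 + 6β/(1−β).
No profitable deviation requires 9/(1−β) ≥ 12 + 6β/(1−β).
Multiplying by (1−β): 9 ≥ 12(1−β) + 6β = 12 − 6β.
So 6β ≥ 3, i.e. β ≥ 3/6 = 1/2.

1/2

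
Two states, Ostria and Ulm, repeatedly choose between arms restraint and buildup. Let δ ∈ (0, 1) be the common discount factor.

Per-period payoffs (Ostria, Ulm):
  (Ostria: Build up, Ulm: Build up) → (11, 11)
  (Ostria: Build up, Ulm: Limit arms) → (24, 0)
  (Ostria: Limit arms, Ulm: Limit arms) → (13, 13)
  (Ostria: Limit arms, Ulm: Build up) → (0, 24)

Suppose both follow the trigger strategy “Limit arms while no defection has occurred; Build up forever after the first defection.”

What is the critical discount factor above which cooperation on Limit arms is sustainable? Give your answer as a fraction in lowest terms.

11/13

13/(1−δ) ≥ 24 + 11δ/(1−δ)
13 ≥ 24 − 13δ
δ ≥ 11/13.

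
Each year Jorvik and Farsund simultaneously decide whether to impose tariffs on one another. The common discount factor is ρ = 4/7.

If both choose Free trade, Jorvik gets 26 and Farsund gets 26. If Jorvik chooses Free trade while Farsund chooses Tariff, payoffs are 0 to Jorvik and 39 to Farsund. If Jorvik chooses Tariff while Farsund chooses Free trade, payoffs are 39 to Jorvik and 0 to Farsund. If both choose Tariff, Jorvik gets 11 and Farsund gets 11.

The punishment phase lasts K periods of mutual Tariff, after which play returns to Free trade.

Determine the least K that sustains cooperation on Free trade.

2

No profitable deviation requires (26−11)(ρ+…+ρ^K) ≥ 39−26, i.e. ρ+…+ρ^K ≥ 13/15 ≈ 0.8667.
With ρ = 4/7, the partial sums are K=1: 0.5714, K=2: 0.8980.
K = 2 is the first length at which the sum reaches 0.8667.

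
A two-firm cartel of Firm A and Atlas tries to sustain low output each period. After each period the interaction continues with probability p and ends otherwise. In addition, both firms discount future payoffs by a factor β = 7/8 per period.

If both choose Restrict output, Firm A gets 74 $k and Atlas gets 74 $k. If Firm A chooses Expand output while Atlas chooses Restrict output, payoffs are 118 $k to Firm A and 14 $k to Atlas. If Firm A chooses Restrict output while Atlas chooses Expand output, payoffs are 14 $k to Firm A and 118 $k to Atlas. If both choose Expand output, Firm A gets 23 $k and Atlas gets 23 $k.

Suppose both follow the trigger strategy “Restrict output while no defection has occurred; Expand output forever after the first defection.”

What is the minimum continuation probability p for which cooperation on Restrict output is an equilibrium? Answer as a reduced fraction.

352/665

Expected continuation weight on next period's payoff is β·p = 7/8·p, which plays the role of the discount factor.
Cooperation requires 7/8·p ≥ (118−74)/(118−23) = 44/95, hence p ≥ 352/665.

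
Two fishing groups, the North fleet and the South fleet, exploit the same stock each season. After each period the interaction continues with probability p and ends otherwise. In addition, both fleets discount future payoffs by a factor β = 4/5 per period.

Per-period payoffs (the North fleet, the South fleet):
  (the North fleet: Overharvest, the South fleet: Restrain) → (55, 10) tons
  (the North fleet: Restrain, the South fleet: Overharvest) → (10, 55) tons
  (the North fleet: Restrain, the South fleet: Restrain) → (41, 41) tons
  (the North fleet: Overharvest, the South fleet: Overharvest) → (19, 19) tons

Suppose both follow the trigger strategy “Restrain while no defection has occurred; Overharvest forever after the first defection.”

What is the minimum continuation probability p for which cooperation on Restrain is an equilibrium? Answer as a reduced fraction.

35/72

Expected continuation weight on next period's payoff is β·p = 4/5·p, which plays the role of the discount factor.
Cooperation requires 4/5·p ≥ (55−41)/(55−19) = 7/18, hence p ≥ 35/72.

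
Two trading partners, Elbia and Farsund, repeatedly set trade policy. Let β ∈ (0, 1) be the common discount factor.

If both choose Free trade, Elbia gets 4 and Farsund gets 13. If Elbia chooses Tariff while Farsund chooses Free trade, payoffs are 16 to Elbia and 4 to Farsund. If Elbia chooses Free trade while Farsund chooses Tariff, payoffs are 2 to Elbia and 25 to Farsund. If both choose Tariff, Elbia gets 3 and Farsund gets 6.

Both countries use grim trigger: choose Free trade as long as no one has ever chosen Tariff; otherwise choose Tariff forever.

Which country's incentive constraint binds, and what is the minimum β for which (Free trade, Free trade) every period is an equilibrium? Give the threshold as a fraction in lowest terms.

Elbia: cooperation gives 4 each period; deviation gives 16 once then 3 forever.
  4/(1−β) ≥ 16 + 3β/(1−β) ⇒ β ≥ 12/13.
Farsund: cooperation gives 13 each period; deviation gives 25 once then 6 forever.
  β ≥ 12/19.
Both must hold, so the binding constraint is Elbia's: β ≥ 12/13.

Elbia; β ≥ 12/13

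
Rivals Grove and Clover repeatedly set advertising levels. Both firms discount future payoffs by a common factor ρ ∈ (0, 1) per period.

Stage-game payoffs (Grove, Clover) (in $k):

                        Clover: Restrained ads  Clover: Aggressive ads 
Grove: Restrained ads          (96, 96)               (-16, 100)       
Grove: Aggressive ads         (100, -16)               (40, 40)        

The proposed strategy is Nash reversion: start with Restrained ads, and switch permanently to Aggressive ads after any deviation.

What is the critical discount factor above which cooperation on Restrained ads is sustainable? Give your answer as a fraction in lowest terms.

Cooperation forever yields 96 each period: 96/(1−ρ).
Deviating yields 100 once, then 40 forever: 100 + 40ρ/(1−ρ).
No profitable deviation requires 96/(1−ρ) ≥ 100 + 40ρ/(1−ρ).
Multiplying by (1−ρ): 96 ≥ 100(1−ρ) + 40ρ = 100 − 60ρ.
So 60ρ ≥ 4, i.e. ρ ≥ 4/60 = 1/15.

1/15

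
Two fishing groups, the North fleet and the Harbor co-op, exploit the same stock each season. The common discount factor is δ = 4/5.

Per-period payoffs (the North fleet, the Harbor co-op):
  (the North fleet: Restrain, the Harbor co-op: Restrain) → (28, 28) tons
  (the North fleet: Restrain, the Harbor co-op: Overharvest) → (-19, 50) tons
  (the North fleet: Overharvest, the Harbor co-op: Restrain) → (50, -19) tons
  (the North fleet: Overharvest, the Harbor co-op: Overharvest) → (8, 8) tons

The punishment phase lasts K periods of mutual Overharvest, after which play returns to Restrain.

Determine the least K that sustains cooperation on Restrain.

2

IC: δ(1−δ^K)/(1−δ) ≥ (50−28)/(28−8) = 11/10.
With δ = 4/5: need 1 − δ^K ≥ 11/10·(1−4/5)/(4/5), i.e. δ^K ≤ 0.7250.
Since (4/5)^1 = 0.8000 and (4/5)^2 = 0.6400, the smallest such K is 2.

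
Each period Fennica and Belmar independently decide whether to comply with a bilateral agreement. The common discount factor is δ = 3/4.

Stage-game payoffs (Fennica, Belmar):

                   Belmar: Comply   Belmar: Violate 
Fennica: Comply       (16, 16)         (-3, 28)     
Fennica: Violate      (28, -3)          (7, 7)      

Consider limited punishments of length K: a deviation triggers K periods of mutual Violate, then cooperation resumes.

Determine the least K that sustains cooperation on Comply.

3

No profitable deviation requires (16−7)(δ+…+δ^K) ≥ 28−16, i.e. δ+…+δ^K ≥ 4/3 ≈ 1.3333.
With δ = 3/4, the partial sums are K=1: 0.7500, K=2: 1.3125, K=3: 1.7344.
K = 3 is the first length at which the sum reaches 1.3333.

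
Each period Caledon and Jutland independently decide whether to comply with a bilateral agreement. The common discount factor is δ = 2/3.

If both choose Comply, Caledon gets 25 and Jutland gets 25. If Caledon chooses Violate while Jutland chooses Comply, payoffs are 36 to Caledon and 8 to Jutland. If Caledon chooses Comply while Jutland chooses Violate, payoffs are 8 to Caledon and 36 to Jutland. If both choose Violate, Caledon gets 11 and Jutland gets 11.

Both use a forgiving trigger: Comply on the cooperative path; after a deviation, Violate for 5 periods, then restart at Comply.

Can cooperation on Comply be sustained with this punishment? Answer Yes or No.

Comparing payoff streams over the 6 periods until play realigns: cooperate → 25(1+δ+…+δ^5); deviate → 36 + 11(δ+…+δ^5).
Cooperation is sustained iff (25−11)(δ+…+δ^5) ≥ 36−25.
δ+…+δ^5 = 2/3·(1−(2/3)^5)/(1−2/3) = 1.7366, and (36−25)/(25−11) = 0.7857.
1.7366 ≥ 0.7857, so cooperation is sustainable.

Yes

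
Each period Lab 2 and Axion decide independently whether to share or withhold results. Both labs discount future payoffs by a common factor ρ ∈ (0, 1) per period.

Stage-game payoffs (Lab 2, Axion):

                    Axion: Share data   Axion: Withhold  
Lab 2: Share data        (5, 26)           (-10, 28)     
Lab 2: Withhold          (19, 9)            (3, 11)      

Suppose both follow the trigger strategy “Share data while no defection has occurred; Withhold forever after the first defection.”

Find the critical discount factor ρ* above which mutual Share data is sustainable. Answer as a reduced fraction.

Lab 2's threshold: (19−5)/(19−3) = 7/8.
Axion's threshold: (28−26)/(28−11) = 2/17.
7/8 > 2/17, so Lab 2 binds and ρ* = 7/8.

7/8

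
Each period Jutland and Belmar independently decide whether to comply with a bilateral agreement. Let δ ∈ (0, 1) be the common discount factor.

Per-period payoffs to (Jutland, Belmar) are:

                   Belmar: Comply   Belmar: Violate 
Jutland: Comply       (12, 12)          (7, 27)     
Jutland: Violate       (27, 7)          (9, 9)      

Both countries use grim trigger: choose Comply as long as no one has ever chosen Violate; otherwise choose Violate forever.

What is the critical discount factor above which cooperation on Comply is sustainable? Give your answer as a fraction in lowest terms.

5/6

Cooperation forever yields 12 each period: 12/(1−δ).
Deviating yields 27 once, then 9 forever: 27 + 9δ/(1−δ).
No profitable deviation requires 12/(1−δ) ≥ 27 + 9δ/(1−δ).
Multiplying by (1−δ): 12 ≥ 27(1−δ) + 9δ = 27 − 18δ.
So 18δ ≥ 15, i.e. δ ≥ 15/18 = 5/6.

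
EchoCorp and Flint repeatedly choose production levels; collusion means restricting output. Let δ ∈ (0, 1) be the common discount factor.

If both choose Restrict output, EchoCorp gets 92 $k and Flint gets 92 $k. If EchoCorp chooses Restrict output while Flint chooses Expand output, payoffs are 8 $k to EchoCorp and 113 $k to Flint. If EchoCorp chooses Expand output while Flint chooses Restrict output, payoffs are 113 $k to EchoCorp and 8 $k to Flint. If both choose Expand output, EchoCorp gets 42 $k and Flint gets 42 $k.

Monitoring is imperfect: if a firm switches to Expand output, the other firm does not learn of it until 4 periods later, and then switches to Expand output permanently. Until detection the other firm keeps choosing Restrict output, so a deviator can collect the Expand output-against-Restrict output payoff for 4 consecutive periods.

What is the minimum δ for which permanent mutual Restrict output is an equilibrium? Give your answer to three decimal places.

The best deviation is to choose Expand output for all 4 undetected periods, earning 113 each, then 42 forever once detected.
Deviation value: 113(1−δ^4)/(1−δ) + 42δ^4/(1−δ); cooperation value: 92/(1−δ).
IC: 92 ≥ 113(1−δ^4) + 42δ^4 = 113 − 71δ^4.
So δ^4 ≥ 21/71, giving δ ≥ (21/71)^(1/4) ≈ 0.737.

0.737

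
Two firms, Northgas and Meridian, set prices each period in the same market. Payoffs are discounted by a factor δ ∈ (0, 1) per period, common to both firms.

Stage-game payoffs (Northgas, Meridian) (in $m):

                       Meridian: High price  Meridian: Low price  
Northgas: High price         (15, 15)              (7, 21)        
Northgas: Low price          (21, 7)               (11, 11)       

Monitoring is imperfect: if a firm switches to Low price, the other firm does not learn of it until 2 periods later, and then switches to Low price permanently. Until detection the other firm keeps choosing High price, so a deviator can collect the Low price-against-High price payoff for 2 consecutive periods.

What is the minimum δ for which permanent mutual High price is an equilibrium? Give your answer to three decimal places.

A deviator earns 21 for 2 periods, then 11 forever; cooperating earns 15 forever. Multiplying the IC by (1−δ):
15 ≥ 21(1−δ^2) + 11δ^2, so 10·δ^2 ≥ 6 and δ^2 ≥ 3/5.
δ ≥ (3/5)^(1/2) ≈ 0.775.

0.775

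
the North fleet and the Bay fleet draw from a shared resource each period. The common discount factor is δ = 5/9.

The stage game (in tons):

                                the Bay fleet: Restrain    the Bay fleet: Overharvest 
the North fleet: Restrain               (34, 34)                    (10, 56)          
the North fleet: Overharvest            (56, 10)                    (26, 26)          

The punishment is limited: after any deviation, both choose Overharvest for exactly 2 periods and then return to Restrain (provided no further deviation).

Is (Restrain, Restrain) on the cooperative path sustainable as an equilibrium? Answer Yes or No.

Comparing payoff streams over the 3 periods until play realigns: cooperate → 34(1+δ+…+δ^2); deviate → 56 + 26(δ+…+δ^2).
Cooperation is sustained iff (34−26)(δ+…+δ^2) ≥ 56−34.
δ+…+δ^2 = 5/9·(1−(5/9)^2)/(1−5/9) = 0.8642, and (56−34)/(34−26) = 2.7500.
0.8642 < 2.7500, so cooperation is not sustainable.

No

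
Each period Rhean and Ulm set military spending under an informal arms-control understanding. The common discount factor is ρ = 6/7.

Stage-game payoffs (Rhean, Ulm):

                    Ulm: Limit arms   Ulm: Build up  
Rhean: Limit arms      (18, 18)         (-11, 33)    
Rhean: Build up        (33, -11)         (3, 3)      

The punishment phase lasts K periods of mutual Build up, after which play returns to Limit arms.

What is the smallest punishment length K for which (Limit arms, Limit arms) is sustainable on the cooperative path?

2

No profitable deviation requires (18−3)(ρ+…+ρ^K) ≥ 33−18, i.e. ρ+…+ρ^K ≥ 1 ≈ 1.0000.
With ρ = 6/7, the partial sums are K=1: 0.8571, K=2: 1.5918.
K = 2 is the first length at which the sum reaches 1.0000.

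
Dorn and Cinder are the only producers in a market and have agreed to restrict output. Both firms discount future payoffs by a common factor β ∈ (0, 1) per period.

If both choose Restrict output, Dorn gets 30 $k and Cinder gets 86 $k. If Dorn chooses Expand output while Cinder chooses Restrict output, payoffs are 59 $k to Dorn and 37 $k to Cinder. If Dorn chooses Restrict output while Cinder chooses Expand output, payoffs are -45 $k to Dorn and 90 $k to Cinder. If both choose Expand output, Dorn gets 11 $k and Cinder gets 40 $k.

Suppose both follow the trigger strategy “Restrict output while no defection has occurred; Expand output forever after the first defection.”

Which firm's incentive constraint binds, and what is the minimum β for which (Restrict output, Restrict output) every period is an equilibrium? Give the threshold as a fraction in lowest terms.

Dorn; β ≥ 29/48

For Dorn: deviation gain 59−30 = 29, per-period punishment loss 30−11 = 19. IC gives β ≥ 29/48.
For Cinder: gain 4, loss 46 per period, so β ≥ 4/50 = 2/25.
The tighter constraint is Dorn's, so cooperation needs β ≥ 29/48.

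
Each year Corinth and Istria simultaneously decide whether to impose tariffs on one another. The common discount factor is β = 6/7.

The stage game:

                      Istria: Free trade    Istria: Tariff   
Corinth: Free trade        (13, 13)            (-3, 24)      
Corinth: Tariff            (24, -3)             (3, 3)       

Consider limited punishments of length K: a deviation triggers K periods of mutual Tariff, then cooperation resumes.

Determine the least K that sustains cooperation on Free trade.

Need Σ_{k=1}^{K} β^k ≥ (24−13)/(13−3) = 1.1000 at β = 6/7.
At K = 1 the sum is 0.8571 < 1.1000; at K = 2 it is 1.5918 ≥ 1.1000.
So the minimum punishment length is K = 2.

2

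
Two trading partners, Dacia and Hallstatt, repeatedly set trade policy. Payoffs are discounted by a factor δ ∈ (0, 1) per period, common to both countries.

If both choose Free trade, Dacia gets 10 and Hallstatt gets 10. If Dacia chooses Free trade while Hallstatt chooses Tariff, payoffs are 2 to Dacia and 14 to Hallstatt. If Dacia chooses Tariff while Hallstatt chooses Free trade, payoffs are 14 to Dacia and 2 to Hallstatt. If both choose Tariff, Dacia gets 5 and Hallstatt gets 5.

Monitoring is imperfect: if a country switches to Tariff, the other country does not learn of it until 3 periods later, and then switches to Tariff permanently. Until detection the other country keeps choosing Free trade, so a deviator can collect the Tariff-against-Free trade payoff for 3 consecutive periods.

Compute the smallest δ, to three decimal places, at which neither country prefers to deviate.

The best deviation is to choose Tariff for all 3 undetected periods, earning 14 each, then 5 forever once detected.
Deviation value: 14(1−δ^3)/(1−δ) + 5δ^3/(1−δ); cooperation value: 10/(1−δ).
IC: 10 ≥ 14(1−δ^3) + 5δ^3 = 14 − 9δ^3.
So δ^3 ≥ 4/9, giving δ ≥ (4/9)^(1/3) ≈ 0.763.

0.763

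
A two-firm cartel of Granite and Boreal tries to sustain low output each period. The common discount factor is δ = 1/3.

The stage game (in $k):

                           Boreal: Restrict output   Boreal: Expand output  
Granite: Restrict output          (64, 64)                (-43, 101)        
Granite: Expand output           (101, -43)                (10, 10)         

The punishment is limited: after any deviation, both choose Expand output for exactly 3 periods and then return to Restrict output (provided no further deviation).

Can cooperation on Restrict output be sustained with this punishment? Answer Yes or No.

No

IC: δ+…+δ^3 ≥ (101−64)/(64−10) = 37/54.
At δ = 1/3: partial sum = 0.4815 < 0.6852. Cooperation not sustainable.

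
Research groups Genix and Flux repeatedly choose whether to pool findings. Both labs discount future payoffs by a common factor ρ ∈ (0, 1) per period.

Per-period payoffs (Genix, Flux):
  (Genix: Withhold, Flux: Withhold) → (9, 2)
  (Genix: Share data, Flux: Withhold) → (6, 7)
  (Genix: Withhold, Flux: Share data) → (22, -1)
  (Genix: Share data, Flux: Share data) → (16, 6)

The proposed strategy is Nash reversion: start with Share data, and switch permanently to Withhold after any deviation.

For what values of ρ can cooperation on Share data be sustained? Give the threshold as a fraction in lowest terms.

6/13

Genix: cooperation gives 16 each period; deviation gives 22 once then 9 forever.
  16/(1−ρ) ≥ 22 + 9ρ/(1−ρ) ⇒ ρ ≥ 6/13.
Flux: cooperation gives 6 each period; deviation gives 7 once then 2 forever.
  ρ ≥ 1/5.
Both must hold, so the binding constraint is Genix's: ρ ≥ 6/13.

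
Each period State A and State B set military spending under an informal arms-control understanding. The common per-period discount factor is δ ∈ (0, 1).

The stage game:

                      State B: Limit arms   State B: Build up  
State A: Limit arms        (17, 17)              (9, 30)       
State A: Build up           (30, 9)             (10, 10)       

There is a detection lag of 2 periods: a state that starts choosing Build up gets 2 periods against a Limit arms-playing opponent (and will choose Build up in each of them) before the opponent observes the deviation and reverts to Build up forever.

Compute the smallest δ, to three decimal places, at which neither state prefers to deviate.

The best deviation is to choose Build up for all 2 undetected periods, earning 30 each, then 10 forever once detected.
Deviation value: 30(1−δ^2)/(1−δ) + 10δ^2/(1−δ); cooperation value: 17/(1−δ).
IC: 17 ≥ 30(1−δ^2) + 10δ^2 = 30 − 20δ^2.
So δ^2 ≥ 13/20, giving δ ≥ (13/20)^(1/2) ≈ 0.806.

0.806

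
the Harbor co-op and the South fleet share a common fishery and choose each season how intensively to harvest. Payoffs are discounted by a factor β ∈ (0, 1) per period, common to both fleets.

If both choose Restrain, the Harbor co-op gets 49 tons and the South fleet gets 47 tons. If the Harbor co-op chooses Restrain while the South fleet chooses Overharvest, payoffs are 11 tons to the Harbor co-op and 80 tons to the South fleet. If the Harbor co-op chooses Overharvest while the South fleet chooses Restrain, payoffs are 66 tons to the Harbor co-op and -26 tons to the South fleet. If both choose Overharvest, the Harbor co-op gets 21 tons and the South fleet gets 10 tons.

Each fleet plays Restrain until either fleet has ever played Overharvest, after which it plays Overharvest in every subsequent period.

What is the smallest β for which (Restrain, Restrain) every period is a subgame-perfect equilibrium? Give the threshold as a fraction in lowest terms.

the Harbor co-op: cooperation gives 49 each period; deviation gives 66 once then 21 forever.
  49/(1−β) ≥ 66 + 21β/(1−β) ⇒ β ≥ 17/45.
the South fleet: cooperation gives 47 each period; deviation gives 80 once then 10 forever.
  β ≥ 33/70.
Both must hold, so the binding constraint is the South fleet's: β ≥ 33/70.

33/70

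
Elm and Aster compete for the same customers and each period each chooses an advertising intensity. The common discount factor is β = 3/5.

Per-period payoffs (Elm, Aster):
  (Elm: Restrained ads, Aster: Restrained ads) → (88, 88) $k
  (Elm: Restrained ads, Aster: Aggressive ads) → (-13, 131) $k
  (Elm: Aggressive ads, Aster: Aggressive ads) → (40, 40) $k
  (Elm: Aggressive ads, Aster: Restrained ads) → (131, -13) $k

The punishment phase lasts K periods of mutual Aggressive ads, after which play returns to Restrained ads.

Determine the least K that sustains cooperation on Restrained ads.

IC: β(1−β^K)/(1−β) ≥ (131−88)/(88−40) = 43/48.
With β = 3/5: need 1 − β^K ≥ 43/48·(1−3/5)/(3/5), i.e. β^K ≤ 0.4028.
Since (3/5)^1 = 0.6000 and (3/5)^2 = 0.3600, the smallest such K is 2.

2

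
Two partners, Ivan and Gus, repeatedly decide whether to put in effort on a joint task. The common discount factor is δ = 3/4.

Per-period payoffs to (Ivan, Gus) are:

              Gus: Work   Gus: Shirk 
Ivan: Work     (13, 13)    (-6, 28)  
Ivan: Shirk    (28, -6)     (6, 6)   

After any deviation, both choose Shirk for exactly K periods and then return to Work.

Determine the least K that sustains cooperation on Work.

5

IC: δ(1−δ^K)/(1−δ) ≥ (28−13)/(13−6) = 15/7.
With δ = 3/4: need 1 − δ^K ≥ 15/7·(1−3/4)/(3/4), i.e. δ^K ≤ 0.2857.
Since (3/4)^4 = 0.3164 and (3/4)^5 = 0.2373, the smallest such K is 5.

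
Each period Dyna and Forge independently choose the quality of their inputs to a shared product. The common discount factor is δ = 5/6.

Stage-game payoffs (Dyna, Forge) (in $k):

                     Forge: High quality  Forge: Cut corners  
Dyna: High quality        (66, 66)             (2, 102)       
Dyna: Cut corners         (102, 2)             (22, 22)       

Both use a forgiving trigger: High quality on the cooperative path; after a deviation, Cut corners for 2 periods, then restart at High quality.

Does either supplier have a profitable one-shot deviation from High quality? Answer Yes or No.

IC: δ+…+δ^2 ≥ (102−66)/(66−22) = 9/11.
At δ = 5/6: partial sum = 1.5278 ≥ 0.8182. Cooperation sustainable.

No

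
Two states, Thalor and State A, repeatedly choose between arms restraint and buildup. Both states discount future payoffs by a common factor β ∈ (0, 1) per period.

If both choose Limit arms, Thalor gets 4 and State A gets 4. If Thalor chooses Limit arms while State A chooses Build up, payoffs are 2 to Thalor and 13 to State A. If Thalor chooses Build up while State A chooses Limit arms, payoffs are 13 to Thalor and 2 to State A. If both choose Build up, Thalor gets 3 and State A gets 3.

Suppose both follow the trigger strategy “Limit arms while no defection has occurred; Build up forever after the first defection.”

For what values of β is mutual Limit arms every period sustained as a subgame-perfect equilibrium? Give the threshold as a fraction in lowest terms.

9/10

4/(1−β) ≥ 13 + 3β/(1−β)
4 ≥ 13 − 10β
β ≥ 9/10.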